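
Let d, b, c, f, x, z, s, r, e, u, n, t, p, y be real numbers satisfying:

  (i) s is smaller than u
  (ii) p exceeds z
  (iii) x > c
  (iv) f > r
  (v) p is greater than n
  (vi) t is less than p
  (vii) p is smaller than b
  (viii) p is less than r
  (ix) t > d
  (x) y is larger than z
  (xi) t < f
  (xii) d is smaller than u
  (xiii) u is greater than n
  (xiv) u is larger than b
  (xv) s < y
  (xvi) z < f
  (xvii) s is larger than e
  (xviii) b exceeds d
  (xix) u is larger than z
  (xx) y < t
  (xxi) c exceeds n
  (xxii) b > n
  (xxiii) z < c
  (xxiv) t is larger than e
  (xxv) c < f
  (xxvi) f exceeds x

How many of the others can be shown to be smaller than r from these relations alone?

Directly below r: p.
One step further: n, z, t (4 so far).
One step further: e, y, d (7 so far).
One step further: s (8 so far).
Nothing else is reachable below r; 8 in all.

8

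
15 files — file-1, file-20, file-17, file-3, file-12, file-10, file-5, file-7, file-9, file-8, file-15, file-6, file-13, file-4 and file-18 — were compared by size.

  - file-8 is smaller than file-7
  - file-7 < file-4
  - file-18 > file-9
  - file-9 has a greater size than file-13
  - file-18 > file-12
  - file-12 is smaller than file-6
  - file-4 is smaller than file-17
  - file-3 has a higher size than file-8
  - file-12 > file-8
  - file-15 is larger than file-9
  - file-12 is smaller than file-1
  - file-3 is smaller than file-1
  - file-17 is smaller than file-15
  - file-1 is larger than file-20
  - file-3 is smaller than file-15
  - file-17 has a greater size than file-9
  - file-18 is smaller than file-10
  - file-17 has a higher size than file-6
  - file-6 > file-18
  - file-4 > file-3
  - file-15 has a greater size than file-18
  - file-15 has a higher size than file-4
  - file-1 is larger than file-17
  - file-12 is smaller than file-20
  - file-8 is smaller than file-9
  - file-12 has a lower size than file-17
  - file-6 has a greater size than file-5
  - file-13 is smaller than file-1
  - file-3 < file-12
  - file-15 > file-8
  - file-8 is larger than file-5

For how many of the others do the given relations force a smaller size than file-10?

7

The elements the relations force below file-10 are file-5, file-8, file-13, file-3, file-9, file-12, file-18 — no chain reaches any other.
That is 7.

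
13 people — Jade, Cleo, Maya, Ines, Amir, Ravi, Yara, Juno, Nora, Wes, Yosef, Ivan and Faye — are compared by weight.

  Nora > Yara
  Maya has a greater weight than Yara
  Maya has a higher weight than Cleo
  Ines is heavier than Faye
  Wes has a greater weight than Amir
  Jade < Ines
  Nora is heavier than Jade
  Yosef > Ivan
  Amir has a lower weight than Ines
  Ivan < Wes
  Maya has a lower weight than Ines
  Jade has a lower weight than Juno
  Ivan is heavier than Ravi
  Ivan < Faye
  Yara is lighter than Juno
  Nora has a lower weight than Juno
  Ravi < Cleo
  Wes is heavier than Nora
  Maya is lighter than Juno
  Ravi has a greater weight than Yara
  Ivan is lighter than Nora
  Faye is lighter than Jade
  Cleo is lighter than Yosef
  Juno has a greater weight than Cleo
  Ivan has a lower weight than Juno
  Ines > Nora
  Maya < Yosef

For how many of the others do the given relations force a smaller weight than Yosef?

5

From Yosef the given relations immediately reach Cleo, Ivan, Maya.
From those, Yara, Ravi — 5 in total.
No other element is forced below Yosef by the given relations, so the count is 5.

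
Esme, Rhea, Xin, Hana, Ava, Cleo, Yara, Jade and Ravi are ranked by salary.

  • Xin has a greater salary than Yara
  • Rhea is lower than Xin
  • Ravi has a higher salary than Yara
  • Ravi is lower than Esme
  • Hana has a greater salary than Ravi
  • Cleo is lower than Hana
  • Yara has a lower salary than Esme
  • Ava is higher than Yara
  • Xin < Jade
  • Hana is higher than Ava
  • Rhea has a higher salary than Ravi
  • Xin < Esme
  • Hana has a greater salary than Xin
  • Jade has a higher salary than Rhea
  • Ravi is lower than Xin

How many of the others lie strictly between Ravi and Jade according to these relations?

2

Chaining upward from Ravi reaches: Rhea, Xin, Esme, Hana.
Chaining downward from Jade reaches: Yara, Rhea, Xin.
Strictly between Ravi and Jade are those in both lists: Rhea, Xin — 2 elements.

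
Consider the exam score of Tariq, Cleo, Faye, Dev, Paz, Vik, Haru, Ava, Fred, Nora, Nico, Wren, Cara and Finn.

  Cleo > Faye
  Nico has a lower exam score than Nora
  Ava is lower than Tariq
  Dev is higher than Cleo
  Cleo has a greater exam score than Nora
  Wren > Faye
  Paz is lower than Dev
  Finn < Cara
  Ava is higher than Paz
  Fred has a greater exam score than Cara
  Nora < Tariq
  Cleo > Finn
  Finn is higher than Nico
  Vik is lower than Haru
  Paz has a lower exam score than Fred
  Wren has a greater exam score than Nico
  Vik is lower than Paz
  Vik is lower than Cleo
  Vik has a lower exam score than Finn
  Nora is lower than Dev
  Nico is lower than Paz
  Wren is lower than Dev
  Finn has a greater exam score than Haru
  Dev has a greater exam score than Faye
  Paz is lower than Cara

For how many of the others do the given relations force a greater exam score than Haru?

5

From Haru the given relations immediately reach Finn.
From those, Cara, Cleo — 3 in total.
From those, Dev, Fred — 5 in total.
No other element is forced above Haru by the given relations, so the count is 5.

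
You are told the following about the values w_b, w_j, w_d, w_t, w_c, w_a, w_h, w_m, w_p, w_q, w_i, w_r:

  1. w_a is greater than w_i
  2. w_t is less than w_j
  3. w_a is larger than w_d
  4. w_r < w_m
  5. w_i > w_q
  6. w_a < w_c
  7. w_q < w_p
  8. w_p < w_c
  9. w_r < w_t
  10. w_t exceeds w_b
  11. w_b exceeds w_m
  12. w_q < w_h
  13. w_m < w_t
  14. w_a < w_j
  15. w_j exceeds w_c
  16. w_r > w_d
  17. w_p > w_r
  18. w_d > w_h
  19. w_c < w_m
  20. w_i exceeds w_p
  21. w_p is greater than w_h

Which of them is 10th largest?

Piecing the relations together gives one ordering: w_q < w_h < w_d < w_r < w_p < w_i < w_a < w_c < w_m < w_b < w_t < w_j.
Counting 10 from the largest end gives w_d.

w_d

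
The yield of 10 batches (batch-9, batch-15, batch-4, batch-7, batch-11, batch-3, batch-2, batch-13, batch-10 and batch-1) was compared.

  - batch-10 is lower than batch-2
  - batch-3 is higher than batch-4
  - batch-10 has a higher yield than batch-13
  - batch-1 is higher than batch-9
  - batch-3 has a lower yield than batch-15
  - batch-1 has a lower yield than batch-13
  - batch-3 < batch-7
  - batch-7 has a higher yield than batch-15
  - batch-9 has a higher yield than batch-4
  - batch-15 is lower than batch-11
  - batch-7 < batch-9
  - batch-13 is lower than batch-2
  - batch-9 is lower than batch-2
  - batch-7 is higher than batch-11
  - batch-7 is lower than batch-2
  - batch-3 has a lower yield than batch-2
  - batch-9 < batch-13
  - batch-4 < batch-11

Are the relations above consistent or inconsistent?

The single ordering batch-4 < batch-3 < batch-15 < batch-11 < batch-7 < batch-9 < batch-1 < batch-13 < batch-10 < batch-2 satisfies every listed relation, so no contradiction arises.

consistent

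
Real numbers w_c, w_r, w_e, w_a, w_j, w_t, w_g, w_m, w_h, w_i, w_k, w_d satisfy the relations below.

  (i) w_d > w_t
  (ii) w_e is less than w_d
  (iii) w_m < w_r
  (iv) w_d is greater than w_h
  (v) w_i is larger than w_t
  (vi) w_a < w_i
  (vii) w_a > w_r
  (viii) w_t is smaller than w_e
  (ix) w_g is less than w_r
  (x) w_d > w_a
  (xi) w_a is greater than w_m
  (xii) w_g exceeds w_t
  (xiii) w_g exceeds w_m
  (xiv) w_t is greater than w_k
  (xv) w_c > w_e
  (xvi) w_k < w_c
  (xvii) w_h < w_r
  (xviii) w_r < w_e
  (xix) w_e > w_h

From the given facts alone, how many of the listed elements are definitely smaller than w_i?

7

From w_i the given relations immediately reach w_t, w_a.
From those, w_m, w_k, w_r — 5 in total.
From those, w_h, w_g — 7 in total.
Nothing else is reachable below w_i; 7 in all.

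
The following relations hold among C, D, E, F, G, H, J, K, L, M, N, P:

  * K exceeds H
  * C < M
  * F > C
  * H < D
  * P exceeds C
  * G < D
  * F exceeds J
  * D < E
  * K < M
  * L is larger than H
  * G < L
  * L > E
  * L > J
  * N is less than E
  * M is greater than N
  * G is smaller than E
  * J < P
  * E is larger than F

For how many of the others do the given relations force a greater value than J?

4

Directly above J: F, P, L.
One step further: E (4 so far).
Nothing else is reachable above J; 4 in all.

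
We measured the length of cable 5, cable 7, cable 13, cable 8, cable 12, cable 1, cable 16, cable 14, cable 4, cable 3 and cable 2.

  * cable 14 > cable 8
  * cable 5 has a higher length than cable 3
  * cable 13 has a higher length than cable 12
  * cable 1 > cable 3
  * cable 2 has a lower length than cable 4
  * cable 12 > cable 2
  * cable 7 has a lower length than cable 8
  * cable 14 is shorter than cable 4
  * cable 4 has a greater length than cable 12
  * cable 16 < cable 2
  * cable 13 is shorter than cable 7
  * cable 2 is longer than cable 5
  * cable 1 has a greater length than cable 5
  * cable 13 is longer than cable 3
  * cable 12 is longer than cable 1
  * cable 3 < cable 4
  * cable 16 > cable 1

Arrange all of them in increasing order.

cable 3 < cable 5 < cable 1 < cable 16 < cable 2 < cable 12 < cable 13 < cable 7 < cable 8 < cable 14 < cable 4

Nothing is placed below cable 3, so it is least; from there cable 3 < cable 5; cable 5 < cable 1; cable 1 < cable 16; cable 16 < cable 2; cable 2 < cable 12; cable 12 < cable 13; cable 13 < cable 7; cable 7 < cable 8; cable 8 < cable 14; cable 14 < cable 4, each given directly.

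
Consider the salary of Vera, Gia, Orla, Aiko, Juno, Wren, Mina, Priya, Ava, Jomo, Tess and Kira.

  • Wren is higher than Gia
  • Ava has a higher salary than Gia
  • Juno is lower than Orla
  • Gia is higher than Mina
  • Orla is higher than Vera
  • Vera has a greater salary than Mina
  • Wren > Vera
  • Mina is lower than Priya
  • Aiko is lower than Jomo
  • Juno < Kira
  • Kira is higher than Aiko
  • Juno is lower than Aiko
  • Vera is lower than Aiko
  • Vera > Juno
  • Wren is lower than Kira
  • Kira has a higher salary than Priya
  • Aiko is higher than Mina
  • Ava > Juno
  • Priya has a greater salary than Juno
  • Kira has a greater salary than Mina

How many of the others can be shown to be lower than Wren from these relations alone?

The elements the relations force below Wren are Mina, Gia, Juno, Vera — no chain reaches any other.
That is 4.

4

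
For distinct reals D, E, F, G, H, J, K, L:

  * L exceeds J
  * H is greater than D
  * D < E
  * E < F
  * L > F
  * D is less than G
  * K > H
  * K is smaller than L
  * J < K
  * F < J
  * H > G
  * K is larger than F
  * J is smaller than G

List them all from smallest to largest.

Each adjacent pair is fixed by a given relation: D < E; E < F; F < J; J < G; G < H; H < K; K < L. Chaining them end to end gives the full order.

D < E < F < J < G < H < K < L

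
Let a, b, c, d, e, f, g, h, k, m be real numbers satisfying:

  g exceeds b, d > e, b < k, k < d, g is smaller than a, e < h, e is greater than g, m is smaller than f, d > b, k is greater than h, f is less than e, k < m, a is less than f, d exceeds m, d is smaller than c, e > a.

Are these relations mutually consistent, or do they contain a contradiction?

Chaining the given relations yields f < e < h < k < m, so f < m. But one relation states m < f. These cannot both hold.

inconsistent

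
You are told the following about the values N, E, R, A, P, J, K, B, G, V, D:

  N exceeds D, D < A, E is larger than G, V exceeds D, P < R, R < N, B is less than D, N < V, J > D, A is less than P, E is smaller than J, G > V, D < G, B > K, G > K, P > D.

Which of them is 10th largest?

Chaining the given pairs: K < B < D < A < P < R < N < V < G < E < J.
Counting 10 from the largest end gives B.

B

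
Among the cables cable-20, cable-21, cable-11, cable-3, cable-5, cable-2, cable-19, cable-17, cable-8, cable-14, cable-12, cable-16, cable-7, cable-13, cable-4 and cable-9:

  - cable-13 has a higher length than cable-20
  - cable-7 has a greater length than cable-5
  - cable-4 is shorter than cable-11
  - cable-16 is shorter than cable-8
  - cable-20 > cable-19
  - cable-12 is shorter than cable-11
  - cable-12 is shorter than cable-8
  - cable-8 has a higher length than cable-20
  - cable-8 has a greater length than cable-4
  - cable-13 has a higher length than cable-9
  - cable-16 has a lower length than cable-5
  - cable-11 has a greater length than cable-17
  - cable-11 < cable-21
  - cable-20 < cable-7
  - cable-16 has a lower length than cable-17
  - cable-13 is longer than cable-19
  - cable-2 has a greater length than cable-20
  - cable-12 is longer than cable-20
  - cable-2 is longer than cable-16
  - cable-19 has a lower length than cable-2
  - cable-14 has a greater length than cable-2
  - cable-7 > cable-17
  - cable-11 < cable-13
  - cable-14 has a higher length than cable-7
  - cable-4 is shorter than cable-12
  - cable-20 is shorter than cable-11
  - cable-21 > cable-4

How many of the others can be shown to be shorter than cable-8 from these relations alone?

Directly below cable-8: cable-16, cable-4, cable-20, cable-12.
One step further: cable-19 (5 so far).
Nothing else is reachable below cable-8; 5 in all.

5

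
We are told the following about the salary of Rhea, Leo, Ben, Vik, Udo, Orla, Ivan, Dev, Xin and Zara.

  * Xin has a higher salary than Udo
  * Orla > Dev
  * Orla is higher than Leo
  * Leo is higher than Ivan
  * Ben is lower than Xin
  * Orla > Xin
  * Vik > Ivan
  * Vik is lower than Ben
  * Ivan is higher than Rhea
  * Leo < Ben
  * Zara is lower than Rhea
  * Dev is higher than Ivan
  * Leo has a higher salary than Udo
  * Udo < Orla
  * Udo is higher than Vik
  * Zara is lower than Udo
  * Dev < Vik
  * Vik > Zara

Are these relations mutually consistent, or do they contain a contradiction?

consistent

The single ordering Zara < Rhea < Ivan < Dev < Vik < Udo < Leo < Ben < Xin < Orla satisfies every listed relation, so no contradiction arises.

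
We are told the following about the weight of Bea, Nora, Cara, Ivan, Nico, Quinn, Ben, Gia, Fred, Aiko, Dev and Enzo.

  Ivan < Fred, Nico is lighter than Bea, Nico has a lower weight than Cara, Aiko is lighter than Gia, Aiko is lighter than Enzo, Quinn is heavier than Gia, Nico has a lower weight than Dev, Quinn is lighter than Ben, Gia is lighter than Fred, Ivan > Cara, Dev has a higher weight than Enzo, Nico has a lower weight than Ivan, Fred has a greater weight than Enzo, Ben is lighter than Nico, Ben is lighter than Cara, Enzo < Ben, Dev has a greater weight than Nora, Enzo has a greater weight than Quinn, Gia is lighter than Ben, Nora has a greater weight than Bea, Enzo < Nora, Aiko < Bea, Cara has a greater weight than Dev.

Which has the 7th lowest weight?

Bea

Chaining the given pairs: Aiko < Gia < Quinn < Enzo < Ben < Nico < Bea < Nora < Dev < Cara < Ivan < Fred.
Counting 7 from the smallest end gives Bea.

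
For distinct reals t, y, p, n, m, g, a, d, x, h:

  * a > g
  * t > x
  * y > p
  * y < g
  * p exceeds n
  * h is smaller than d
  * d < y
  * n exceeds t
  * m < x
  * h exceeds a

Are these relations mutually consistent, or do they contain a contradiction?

inconsistent

Chaining the given relations yields y < g < a < h < d, so y < d. But one relation states d < y. These cannot both hold.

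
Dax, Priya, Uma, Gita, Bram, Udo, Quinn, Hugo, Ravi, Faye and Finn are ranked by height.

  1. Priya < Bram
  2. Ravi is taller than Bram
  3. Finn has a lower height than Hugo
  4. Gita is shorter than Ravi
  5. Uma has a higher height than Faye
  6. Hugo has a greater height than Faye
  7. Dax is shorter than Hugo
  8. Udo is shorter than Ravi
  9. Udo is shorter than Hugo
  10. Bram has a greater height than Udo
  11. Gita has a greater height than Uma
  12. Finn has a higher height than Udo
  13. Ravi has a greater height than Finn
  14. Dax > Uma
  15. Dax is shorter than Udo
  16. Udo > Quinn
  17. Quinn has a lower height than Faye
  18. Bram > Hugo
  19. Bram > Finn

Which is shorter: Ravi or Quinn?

Quinn < Faye and Faye < Uma give Quinn < Uma.
With Uma < Dax: Quinn < Faye < Uma < Dax.
With Dax < Udo: Quinn < Faye < Uma < Dax < Udo.
Then Udo < Finn extends the chain to Finn.
Then Finn < Hugo extends the chain to Hugo.
With Hugo < Bram: Quinn < Faye < Uma < Dax < Udo < Finn < Hugo < Bram.
With Bram < Ravi: Quinn < Faye < Uma < Dax < Udo < Finn < Hugo < Bram < Ravi.
So Quinn < Ravi; Quinn is the shorter of the two.

Quinn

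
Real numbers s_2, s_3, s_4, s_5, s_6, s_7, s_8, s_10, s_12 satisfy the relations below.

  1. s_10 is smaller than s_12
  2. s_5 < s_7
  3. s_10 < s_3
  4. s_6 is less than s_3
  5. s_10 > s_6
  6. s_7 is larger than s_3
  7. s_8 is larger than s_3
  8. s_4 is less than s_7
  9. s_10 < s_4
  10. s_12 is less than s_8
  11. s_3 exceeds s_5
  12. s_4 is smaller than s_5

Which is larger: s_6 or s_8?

s_8

s_6 < s_10 and s_10 < s_4 give s_6 < s_4.
Then s_4 < s_5 extends the chain to s_5.
Then s_5 < s_3 extends the chain to s_3.
Then s_3 < s_8 extends the chain to s_8.
So s_6 < s_8; s_8 is the larger of the two.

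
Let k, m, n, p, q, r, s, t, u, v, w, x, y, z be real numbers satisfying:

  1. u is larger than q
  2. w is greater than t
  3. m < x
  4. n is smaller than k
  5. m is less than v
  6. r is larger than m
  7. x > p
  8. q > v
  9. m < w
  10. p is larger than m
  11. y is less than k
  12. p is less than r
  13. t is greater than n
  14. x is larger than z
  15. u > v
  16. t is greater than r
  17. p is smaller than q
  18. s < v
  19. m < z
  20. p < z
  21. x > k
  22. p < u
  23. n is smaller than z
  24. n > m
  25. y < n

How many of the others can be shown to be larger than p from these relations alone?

7

From p the given relations immediately reach r, z, x, q, u.
From those, t — 6 in total.
From those, w — 7 in total.
No other element is forced above p by the given relations, so the count is 7.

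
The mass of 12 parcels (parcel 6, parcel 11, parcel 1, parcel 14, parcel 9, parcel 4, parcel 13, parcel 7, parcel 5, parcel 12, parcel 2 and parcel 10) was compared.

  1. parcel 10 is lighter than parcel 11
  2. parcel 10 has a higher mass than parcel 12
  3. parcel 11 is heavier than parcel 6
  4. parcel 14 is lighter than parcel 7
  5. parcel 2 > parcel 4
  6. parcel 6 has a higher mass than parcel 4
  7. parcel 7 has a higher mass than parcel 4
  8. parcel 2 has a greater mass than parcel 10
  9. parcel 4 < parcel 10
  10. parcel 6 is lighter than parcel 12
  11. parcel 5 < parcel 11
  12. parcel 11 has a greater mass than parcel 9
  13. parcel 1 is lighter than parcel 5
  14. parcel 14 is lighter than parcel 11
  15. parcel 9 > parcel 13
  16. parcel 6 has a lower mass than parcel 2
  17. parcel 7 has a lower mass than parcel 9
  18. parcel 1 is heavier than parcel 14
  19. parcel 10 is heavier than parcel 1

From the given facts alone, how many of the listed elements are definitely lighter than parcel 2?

6

Directly below parcel 2: parcel 4, parcel 6, parcel 10.
One step further: parcel 12, parcel 1 (5 so far).
One step further: parcel 14 (6 so far).
Nothing else is reachable below parcel 2; 6 in all.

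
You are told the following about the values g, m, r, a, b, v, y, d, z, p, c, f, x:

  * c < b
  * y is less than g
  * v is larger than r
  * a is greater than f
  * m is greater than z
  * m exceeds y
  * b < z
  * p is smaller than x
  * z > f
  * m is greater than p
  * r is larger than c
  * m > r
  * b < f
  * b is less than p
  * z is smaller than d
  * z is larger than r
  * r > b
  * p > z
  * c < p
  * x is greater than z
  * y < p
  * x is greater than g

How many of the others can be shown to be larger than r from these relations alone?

6

The elements the relations force above r are z, p, v, m, x, d — no chain reaches any other.
That is 6.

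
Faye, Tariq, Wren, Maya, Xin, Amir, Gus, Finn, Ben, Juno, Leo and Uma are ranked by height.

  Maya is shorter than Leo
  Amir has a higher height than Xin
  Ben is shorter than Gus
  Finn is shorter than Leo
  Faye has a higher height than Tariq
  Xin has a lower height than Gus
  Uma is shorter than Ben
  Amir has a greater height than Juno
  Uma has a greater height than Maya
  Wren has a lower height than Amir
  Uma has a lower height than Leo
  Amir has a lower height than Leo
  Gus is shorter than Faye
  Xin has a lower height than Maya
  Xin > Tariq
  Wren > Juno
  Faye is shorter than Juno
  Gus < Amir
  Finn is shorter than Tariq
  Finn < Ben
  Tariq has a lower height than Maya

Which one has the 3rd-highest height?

Chaining the given pairs: Finn < Tariq < Xin < Maya < Uma < Ben < Gus < Faye < Juno < Wren < Amir < Leo.
Counting 3 from the largest end gives Wren.

Wren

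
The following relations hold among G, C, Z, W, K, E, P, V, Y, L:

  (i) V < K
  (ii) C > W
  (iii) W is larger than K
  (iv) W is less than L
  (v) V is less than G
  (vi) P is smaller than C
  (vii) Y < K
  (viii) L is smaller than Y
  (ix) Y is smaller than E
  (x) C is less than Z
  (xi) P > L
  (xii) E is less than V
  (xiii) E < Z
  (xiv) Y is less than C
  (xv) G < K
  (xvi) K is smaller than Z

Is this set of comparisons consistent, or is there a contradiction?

We have L < Y stated directly, yet also Y < E < V < G < K < W < L by chaining the others — so Y < L. Contradiction.

inconsistent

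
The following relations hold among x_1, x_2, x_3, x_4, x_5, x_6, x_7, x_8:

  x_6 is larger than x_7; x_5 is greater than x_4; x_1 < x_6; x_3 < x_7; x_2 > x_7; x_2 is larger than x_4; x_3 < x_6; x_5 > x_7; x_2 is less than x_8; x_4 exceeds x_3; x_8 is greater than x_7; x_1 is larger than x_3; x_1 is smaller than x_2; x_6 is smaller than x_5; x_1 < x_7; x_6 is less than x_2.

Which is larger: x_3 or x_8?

x_8

x_3 < x_1 and x_1 < x_7 give x_3 < x_7.
Then x_7 < x_6 extends the chain to x_6.
Then x_6 < x_2 extends the chain to x_2.
Then x_2 < x_8 extends the chain to x_8.
So x_3 < x_8; x_8 is the larger of the two.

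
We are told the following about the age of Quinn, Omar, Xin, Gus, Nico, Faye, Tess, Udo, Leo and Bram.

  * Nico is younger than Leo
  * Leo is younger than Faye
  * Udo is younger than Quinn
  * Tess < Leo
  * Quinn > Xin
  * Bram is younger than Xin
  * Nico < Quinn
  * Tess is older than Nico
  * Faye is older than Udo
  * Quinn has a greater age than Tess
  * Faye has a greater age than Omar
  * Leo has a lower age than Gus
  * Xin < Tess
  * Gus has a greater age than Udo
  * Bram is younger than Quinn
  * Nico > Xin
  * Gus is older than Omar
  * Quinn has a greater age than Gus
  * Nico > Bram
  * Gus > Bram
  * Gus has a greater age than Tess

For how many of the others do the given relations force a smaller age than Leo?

4

Directly below Leo: Nico, Tess.
One step further: Bram, Xin (4 so far).
Nothing else is reachable below Leo; 4 in all.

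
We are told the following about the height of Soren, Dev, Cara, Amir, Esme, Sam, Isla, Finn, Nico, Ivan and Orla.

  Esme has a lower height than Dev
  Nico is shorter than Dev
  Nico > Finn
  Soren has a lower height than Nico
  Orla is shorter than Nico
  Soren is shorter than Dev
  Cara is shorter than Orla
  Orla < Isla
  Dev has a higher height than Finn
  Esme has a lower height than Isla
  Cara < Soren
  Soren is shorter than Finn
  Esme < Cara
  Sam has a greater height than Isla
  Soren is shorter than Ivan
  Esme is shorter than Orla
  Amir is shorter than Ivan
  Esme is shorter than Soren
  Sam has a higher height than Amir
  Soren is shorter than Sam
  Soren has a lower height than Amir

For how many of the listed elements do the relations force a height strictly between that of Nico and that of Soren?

1

Chaining upward from Soren reaches: Finn, Amir, Sam, Dev, Ivan.
Chaining downward from Nico reaches: Esme, Cara, Orla, Finn.
Strictly between Soren and Nico are those in both lists: Finn — 1 element.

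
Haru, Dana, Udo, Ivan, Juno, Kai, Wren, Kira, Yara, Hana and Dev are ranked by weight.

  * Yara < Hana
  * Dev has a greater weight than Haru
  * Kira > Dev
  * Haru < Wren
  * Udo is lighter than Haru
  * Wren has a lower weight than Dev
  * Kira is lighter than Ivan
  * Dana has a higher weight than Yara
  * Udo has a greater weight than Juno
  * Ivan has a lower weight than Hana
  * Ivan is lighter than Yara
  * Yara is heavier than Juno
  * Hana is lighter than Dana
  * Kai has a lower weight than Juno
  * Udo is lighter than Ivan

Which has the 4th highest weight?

Ivan

Piecing the relations together gives one ordering: Kai < Juno < Udo < Haru < Wren < Dev < Kira < Ivan < Yara < Hana < Dana.
The 4th largest is Ivan.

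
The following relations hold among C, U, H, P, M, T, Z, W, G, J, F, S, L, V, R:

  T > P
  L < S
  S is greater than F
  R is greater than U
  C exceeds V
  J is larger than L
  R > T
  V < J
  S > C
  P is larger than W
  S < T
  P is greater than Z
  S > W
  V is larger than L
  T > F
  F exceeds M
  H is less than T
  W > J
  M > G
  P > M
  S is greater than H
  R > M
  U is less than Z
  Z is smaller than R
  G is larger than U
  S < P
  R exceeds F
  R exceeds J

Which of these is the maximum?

R

Chaining downward from R: directly below it, U, M, F, J, Z, T; then L, V, H, G, S, P; then C, W.
That covers every other element, and nothing is given above R, so R is the maximum.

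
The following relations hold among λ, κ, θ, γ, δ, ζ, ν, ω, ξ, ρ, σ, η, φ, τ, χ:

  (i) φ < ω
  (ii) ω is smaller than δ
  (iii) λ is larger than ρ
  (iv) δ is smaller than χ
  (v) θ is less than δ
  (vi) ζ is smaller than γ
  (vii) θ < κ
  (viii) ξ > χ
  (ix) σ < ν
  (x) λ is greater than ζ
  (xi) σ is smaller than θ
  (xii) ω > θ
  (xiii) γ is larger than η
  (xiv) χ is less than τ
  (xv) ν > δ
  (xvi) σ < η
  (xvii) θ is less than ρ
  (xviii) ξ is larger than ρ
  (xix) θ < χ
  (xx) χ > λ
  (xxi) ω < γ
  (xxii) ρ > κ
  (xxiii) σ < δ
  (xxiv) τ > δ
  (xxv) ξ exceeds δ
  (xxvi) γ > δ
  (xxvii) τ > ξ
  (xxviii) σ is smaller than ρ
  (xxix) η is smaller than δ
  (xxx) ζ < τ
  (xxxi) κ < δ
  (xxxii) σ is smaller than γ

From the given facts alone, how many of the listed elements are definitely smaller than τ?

The elements the relations force below τ are φ, σ, θ, κ, ω, ρ, η, δ, ζ, λ, χ, ξ — no chain reaches any other.
That is 12.

12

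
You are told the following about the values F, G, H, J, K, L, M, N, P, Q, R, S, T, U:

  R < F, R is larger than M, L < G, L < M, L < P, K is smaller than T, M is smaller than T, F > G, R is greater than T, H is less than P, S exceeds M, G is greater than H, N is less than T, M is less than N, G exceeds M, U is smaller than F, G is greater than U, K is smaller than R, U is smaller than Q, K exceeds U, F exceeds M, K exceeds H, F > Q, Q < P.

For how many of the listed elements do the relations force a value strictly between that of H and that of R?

Chaining upward from H reaches: P, K, G, T, F.
Chaining downward from R reaches: U, L, M, N, K, T.
Strictly between H and R are those in both lists: K, T — 2 elements.

2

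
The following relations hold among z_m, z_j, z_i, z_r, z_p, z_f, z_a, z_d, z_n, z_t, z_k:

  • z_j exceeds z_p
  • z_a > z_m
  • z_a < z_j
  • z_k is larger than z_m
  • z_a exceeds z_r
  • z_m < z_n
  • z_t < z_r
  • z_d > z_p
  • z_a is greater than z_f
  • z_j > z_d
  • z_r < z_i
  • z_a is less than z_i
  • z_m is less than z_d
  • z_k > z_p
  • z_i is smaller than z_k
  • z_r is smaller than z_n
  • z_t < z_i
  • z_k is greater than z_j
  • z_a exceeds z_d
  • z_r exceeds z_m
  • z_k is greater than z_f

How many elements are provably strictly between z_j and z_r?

1

The relations place z_r below z_j. An element lies strictly between them when it is forced above z_r and also forced below z_j.
Above z_r: {z_a, z_n, z_i, z_k}. Below z_j: {z_f, z_p, z_t, z_m, z_d, z_a}.
Intersection: {z_a} — 1.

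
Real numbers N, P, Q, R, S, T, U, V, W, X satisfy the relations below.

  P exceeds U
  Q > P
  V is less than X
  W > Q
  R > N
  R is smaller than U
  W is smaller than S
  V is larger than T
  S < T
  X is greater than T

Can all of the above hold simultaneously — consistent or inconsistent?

consistent

Every relation is compatible with N < R < U < P < Q < W < S < T < V < X; the set is consistent.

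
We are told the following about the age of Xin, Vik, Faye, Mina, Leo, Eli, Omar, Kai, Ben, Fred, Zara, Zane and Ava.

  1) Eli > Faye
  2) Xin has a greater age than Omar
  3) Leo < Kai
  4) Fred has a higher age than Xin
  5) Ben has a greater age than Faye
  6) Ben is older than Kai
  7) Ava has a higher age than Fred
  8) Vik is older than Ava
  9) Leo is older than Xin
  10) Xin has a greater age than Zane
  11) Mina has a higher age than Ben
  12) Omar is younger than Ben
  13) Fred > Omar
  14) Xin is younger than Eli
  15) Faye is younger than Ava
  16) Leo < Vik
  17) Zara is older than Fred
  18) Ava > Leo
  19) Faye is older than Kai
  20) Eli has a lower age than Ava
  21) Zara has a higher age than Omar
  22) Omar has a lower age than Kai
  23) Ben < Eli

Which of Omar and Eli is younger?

Following the relations from Omar: Omar < Xin < Leo < Kai < Faye < Ben < Eli.
So Omar < Eli; Omar is the younger of the two.

Omar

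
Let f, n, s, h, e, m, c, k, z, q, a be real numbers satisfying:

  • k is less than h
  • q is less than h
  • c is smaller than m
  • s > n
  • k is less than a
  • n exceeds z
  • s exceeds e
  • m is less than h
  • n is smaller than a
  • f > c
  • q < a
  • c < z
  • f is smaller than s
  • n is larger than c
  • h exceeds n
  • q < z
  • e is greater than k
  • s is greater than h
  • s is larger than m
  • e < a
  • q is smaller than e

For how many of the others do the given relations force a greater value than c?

7

Directly above c: z, n, f, m.
One step further: a, h, s (7 so far).
Nothing else is reachable above c; 7 in all.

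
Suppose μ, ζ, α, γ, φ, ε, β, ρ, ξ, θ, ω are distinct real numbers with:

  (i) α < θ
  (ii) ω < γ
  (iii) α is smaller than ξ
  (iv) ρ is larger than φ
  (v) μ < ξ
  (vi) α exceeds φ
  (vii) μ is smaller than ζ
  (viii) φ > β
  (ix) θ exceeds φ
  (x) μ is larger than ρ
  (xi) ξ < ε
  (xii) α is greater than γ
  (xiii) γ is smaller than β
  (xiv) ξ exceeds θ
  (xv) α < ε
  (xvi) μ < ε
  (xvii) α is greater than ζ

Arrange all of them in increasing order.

Each adjacent pair is fixed by a given relation: ω < γ; γ < β; β < φ; φ < ρ; ρ < μ; μ < ζ; ζ < α; α < θ; θ < ξ; ξ < ε. Chaining them end to end gives the full order.

ω < γ < β < φ < ρ < μ < ζ < α < θ < ξ < ε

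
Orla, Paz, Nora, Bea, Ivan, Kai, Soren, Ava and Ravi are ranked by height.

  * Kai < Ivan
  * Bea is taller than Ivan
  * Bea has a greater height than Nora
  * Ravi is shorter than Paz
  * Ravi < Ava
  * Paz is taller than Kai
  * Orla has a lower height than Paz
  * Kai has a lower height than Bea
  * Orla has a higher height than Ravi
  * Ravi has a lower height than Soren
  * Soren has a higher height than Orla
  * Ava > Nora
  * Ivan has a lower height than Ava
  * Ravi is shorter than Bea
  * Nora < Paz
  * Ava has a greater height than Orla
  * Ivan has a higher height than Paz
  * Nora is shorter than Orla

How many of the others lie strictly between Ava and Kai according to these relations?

2

The relations place Kai below Ava. An element lies strictly between them when it is forced above Kai and also forced below Ava.
Above Kai: {Paz, Ivan, Bea}. Below Ava: {Ravi, Nora, Orla, Paz, Ivan}.
Intersection: {Paz, Ivan} — 2.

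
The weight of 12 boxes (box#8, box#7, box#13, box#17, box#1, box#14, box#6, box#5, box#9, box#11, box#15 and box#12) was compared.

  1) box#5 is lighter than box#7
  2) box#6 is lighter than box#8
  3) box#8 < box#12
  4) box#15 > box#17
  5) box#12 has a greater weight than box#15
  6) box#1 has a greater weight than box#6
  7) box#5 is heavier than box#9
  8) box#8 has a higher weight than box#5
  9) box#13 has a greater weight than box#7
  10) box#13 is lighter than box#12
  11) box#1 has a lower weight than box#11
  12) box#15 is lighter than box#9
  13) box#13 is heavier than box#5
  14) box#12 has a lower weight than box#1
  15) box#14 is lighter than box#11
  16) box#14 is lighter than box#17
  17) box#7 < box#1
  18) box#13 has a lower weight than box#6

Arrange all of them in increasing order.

Each adjacent pair is fixed by a given relation: box#14 < box#17; box#17 < box#15; box#15 < box#9; box#9 < box#5; box#5 < box#7; box#7 < box#13; box#13 < box#6; box#6 < box#8; box#8 < box#12; box#12 < box#1; box#1 < box#11. Chaining them end to end gives the full order.

box#14 < box#17 < box#15 < box#9 < box#5 < box#7 < box#13 < box#6 < box#8 < box#12 < box#1 < box#11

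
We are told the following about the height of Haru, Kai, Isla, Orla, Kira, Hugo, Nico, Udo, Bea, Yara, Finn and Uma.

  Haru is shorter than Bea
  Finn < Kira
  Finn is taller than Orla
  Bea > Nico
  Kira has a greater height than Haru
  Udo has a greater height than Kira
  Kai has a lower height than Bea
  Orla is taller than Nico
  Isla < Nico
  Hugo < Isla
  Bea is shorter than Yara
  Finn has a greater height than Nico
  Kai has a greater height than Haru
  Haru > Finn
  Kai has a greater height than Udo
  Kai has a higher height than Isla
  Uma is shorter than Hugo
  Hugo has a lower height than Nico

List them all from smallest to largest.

Uma < Hugo < Isla < Nico < Orla < Finn < Haru < Kira < Udo < Kai < Bea < Yara

Each adjacent pair is fixed by a given relation: Uma < Hugo; Hugo < Isla; Isla < Nico; Nico < Orla; Orla < Finn; Finn < Haru; Haru < Kira; Kira < Udo; Udo < Kai; Kai < Bea; Bea < Yara. Chaining them end to end gives the full order.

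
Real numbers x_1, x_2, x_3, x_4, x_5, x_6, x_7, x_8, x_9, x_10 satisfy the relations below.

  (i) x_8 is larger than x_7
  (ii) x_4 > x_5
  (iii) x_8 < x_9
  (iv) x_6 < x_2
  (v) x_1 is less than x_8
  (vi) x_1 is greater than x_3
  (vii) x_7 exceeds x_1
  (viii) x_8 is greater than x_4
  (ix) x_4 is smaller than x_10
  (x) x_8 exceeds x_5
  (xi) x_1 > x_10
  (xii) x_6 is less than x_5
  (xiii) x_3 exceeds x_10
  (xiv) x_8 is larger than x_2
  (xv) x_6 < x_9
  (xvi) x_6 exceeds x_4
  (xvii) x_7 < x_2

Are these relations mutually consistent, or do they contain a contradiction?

Chaining the given relations yields x_6 < x_5 < x_4, so x_6 < x_4. But one relation states x_4 < x_6. These cannot both hold.

inconsistent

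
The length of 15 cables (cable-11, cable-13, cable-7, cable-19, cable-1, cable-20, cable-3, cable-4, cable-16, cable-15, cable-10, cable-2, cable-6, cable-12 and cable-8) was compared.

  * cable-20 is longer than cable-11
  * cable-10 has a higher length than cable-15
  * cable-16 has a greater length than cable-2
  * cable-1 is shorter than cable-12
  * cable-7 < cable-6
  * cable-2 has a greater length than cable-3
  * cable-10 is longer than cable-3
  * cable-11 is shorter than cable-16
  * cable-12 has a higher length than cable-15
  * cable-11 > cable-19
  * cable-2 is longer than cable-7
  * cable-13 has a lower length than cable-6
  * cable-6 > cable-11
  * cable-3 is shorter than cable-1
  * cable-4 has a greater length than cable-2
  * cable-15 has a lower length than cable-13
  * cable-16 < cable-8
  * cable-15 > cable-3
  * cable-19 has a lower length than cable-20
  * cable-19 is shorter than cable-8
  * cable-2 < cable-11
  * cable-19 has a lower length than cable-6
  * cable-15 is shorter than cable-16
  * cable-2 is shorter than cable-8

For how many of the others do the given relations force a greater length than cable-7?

7

From cable-7 the given relations immediately reach cable-2, cable-6.
From those, cable-11, cable-4, cable-16, cable-8 — 6 in total.
From those, cable-20 — 7 in total.
Nothing else is reachable above cable-7; 7 in all.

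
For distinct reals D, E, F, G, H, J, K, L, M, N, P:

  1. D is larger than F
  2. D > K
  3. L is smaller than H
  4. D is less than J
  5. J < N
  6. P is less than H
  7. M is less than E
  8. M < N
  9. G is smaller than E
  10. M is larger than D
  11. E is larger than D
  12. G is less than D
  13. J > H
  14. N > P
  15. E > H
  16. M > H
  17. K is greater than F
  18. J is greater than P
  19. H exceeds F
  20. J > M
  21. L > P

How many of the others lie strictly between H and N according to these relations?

2

The relations place H below N. An element lies strictly between them when it is forced above H and also forced below N.
Above H: {M, J, E}. Below N: {F, P, L, K, G, D, M, J}.
Intersection: {M, J} — 2.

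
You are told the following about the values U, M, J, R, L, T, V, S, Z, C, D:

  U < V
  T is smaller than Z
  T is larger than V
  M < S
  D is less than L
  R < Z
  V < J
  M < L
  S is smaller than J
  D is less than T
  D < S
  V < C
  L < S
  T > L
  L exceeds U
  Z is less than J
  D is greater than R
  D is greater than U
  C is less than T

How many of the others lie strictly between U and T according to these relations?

4

The relations place U below T. An element lies strictly between them when it is forced above U and also forced below T.
Above U: {V, C, D, L, S, Z, J}. Below T: {M, V, R, C, D, L}.
Intersection: {V, C, D, L} — 4.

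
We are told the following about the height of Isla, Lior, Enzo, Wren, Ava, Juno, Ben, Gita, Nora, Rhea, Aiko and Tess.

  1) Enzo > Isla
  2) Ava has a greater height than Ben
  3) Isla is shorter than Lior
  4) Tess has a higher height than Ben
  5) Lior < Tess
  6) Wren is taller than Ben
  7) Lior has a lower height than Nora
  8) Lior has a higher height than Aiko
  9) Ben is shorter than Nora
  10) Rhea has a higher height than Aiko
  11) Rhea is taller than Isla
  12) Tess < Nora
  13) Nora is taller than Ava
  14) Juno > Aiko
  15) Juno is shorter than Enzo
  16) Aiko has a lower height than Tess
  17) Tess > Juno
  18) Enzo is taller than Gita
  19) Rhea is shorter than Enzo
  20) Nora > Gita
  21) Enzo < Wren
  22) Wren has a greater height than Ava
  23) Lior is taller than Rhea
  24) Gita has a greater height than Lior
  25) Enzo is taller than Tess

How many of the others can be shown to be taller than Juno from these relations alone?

4

The elements the relations force above Juno are Tess, Nora, Enzo, Wren — no chain reaches any other.
That is 4.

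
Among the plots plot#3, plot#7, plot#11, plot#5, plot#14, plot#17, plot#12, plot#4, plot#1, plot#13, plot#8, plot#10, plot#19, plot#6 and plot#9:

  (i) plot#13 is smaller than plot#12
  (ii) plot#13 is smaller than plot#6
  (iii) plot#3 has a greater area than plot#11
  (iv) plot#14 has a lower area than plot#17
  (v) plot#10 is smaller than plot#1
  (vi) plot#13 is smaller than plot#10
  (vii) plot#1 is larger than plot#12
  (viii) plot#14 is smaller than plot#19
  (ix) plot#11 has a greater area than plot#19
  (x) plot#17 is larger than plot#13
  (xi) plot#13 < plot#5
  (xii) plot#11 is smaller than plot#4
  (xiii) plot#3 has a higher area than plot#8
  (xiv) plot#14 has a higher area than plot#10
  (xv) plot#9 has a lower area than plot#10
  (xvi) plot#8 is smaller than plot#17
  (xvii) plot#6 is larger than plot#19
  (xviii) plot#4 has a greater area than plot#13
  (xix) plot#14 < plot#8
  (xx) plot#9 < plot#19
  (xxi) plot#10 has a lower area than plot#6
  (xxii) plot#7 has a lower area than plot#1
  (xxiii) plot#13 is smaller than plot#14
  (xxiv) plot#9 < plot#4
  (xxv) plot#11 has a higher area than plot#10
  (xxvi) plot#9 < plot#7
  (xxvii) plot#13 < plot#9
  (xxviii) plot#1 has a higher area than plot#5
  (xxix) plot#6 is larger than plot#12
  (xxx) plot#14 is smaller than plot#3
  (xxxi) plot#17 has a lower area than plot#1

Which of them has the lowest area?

Chaining upward from plot#13: directly above it, plot#5, plot#9, plot#10, plot#14, plot#12, plot#17, plot#6, plot#4; then plot#19, plot#11, plot#8, plot#7, plot#1, plot#3.
That covers every other element, and nothing is given below plot#13, so plot#13 is the lowest area.

plot#13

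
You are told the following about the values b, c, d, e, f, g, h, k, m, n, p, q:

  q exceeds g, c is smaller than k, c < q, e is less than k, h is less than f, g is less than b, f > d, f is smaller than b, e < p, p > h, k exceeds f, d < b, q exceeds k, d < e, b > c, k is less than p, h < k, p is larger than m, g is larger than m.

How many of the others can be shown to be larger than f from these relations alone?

Directly above f: k, b.
One step further: p, q (4 so far).
No other element is forced above f by the given relations, so the count is 4.

4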